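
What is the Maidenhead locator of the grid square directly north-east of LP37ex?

LP38fa

Longitude subsquare e = 4; +1 → 5 = f.
Latitude subsquare x = 23; +1 → 24, wraps to 0 = a, carry into square.
Latitude square 7; +1 → 8.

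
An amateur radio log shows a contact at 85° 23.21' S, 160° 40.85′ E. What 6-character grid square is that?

RA04io

Shift to the Maidenhead origin (180°W, 90°S): lon 340.6808, lat 4.6132.
Field: lon ⌊340.6808/20⌋ = 17 → R; lat ⌊4.6132/10⌋ = 0 → A.
Square: lon ⌊0.6808/2⌋ = 0; lat ⌊4.6132/1⌋ = 4.
Subsquare: lon ⌊0.6808/0.0833333⌋ = 8 → i; lat ⌊0.6132/0.0416667⌋ = 14 → o.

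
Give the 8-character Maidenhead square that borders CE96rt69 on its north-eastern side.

CE96ru70

Longitude extended square 6; +1 → 7.
Latitude extended square 9; +1 → 10, wraps to 0, carry into subsquare.
Latitude subsquare t = 19; +1 → 20 = u.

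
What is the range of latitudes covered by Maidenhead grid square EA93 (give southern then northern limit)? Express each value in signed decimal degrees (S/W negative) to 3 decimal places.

Field E=4, A=0: +4·20° lon, +0·10° lat → SW at lon -100°, lat -90°.
Square 9, 3: +9·2° lon, +3·1° lat → SW at lon -82°, lat -87°.
Cell spans 2° lon × 1° lat.
south -87.000, north -86.000.

-87.000, -86.000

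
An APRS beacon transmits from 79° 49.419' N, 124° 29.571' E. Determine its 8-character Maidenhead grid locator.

PQ29ft97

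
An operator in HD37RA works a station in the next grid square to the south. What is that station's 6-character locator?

Latitude subsquare a = 0; −1 → -1, wraps to 23 = x, carry into square.
Latitude square 7; −1 → 6.
The longitude characters are unchanged.

HD36rx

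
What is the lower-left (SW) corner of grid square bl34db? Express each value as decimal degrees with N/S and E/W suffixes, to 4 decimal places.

Field B=1, L=11: +1·20° lon, +11·10° lat → SW at lon -160°, lat 20°.
Square 3, 4: +3·2° lon, +4·1° lat → SW at lon -154°, lat 24°.
Subsquare d=3, b=1: +3·0.0833333° lon, +1·0.0416667° lat → SW at lon -153.75°, lat 24.0417°.
latitude 24.0417° N, longitude 153.7500° W.

24.0417° N, 153.7500° W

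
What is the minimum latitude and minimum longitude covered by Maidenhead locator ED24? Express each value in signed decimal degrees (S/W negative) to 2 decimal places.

-56.00, -96.00

Field E=4, D=3: +4·20° lon, +3·10° lat → SW at lon -100°, lat -60°.
Square 2, 4: +2·2° lon, +4·1° lat → SW at lon -96°, lat -56°.
latitude -56.00, longitude -96.00.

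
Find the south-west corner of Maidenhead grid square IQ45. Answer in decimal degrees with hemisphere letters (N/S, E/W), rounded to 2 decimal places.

75.00° N, 12.00° W

Field I=8, Q=16: +8·20° lon, +16·10° lat → SW at lon -20°, lat 70°.
Square 4, 5: +4·2° lon, +5·1° lat → SW at lon -12°, lat 75°.
latitude 75.00° N, longitude 12.00° W.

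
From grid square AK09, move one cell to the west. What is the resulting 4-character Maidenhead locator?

Longitude square 0; −1 → -1, wraps to 9, carry into field.
Longitude field A = 0; −1 → -1, wraps to 17 = R, wrapping around the antimeridian.
The latitude characters are unchanged.

RK99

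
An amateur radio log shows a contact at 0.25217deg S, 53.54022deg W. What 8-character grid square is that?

Shift to the Maidenhead origin (180°W, 90°S): lon 126.45978, lat 89.74783.
Field: lon ⌊126.45978/20⌋ = 6 → G; lat ⌊89.74783/10⌋ = 8 → I.
Square: lon ⌊6.45978/2⌋ = 3; lat ⌊9.74783/1⌋ = 9.
Subsquare: lon ⌊0.45978/0.0833333⌋ = 5 → f; lat ⌊0.74783/0.0416667⌋ = 17 → r.
Extended square: lon ⌊0.04311/0.00833333⌋ = 5; lat ⌊0.03950/0.00416667⌋ = 9.

GI39fr59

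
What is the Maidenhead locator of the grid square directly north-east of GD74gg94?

Longitude extended square 9; +1 → 10, wraps to 0, carry into subsquare.
Longitude subsquare g = 6; +1 → 7 = h.
Latitude extended square 4; +1 → 5.

GD74hg05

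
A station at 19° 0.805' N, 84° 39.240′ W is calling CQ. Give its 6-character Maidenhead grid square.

EK79qa

Offset from 180°W / 90°S: lon 95.3460°, lat 109.0134°.
Field (20°×10°, letters A–R): lon ⌊95.3460/20⌋ = 4 → E; lat ⌊109.0134/10⌋ = 10 → K.
Square (2°×1°, digits 0–9): lon ⌊15.3460/2⌋ = 7; lat ⌊9.0134/1⌋ = 9.
Subsquare (5′×2.5′, letters a–x): lon ⌊1.3460/0.0833333⌋ = 16 → q; lat ⌊0.0134/0.0416667⌋ = 0 → a.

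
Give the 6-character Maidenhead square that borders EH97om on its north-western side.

Longitude subsquare o = 14; −1 → 13 = n.
Latitude subsquare m = 12; +1 → 13 = n.

EH97nn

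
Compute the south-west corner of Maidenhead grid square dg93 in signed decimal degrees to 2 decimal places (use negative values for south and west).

-27.00, -102.00

Field D=3, G=6: +3·20° lon, +6·10° lat → SW at lon -120°, lat -30°.
Square 9, 3: +9·2° lon, +3·1° lat → SW at lon -102°, lat -27°.
latitude -27.00, longitude -102.00.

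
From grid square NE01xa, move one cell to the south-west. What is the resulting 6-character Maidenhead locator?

Longitude subsquare x = 23; −1 → 22 = w.
Latitude subsquare a = 0; −1 → -1, wraps to 23 = x, carry into square.
Latitude square 1; −1 → 0.

NE00wx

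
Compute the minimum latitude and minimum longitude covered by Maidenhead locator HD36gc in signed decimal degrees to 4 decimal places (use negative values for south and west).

-53.9167, -33.5000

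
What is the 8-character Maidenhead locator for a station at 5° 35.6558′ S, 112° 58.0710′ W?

DI34mj37

Add 180° to longitude and 90° to latitude: 67.03215, 84.40574.
Field: lon ⌊67.03215/20⌋ = 3 → D; lat ⌊84.40574/10⌋ = 8 → I.
Square: lon ⌊7.03215/2⌋ = 3; lat ⌊4.40574/1⌋ = 4.
Subsquare: lon ⌊1.03215/0.0833333⌋ = 12 → m; lat ⌊0.40574/0.0416667⌋ = 9 → j.
Extended square: lon ⌊0.03215/0.00833333⌋ = 3; lat ⌊0.03074/0.00416667⌋ = 7.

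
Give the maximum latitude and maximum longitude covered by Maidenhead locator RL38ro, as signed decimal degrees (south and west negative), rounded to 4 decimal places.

Field R=17, L=11: +17·20° lon, +11·10° lat → SW at lon 160°, lat 20°.
Square 3, 8: +3·2° lon, +8·1° lat → SW at lon 166°, lat 28°.
Subsquare r=17, o=14: +17·0.0833333° lon, +14·0.0416667° lat → SW at lon 167.417°, lat 28.5833°.
Cell spans 0.0833333° lon × 0.0416667° lat. NE corner is SW corner plus one full cell.
latitude 28.6250, longitude 167.5000.

28.6250, 167.5000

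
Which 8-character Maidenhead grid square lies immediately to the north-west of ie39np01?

IE39mp92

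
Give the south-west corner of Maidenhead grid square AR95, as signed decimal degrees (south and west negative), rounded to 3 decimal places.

Field A=0, R=17: +0·20° lon, +17·10° lat → SW at lon -180°, lat 80°.
Square 9, 5: +9·2° lon, +5·1° lat → SW at lon -162°, lat 85°.
latitude 85.000, longitude -162.000.

85.000, -162.000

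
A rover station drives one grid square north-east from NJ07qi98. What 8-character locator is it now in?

NJ07ri09

Longitude extended square 9; +1 → 10, wraps to 0, carry into subsquare.
Longitude subsquare q = 16; +1 → 17 = r.
Latitude extended square 8; +1 → 9.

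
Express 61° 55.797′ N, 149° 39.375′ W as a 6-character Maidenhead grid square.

BP51ew

Offset from 180°W / 90°S: lon 30.3438°, lat 151.9299°.
Field (20°×10°, letters A–R): 30.3438/20 → 1 → B, 151.9299/10 → 15 → P; chars BP.
Square (2°×1°, digits 0–9): 10.3438/2 → 5, 1.9299/1 → 1; chars 51.
Subsquare (5′×2.5′, letters a–x): 0.3438/0.0833333 → 4 → e, 0.9299/0.0416667 → 22 → w; chars ew.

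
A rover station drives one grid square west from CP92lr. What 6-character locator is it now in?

CP92kr

Longitude subsquare l = 11; −1 → 10 = k.
The latitude characters are unchanged.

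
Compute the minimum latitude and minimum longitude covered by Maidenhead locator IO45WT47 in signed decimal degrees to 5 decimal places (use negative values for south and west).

Field I=8, O=14: +8·20° lon, +14·10° lat → SW at lon -20°, lat 50°.
Square 4, 5: +4·2° lon, +5·1° lat → SW at lon -12°, lat 55°.
Subsquare w=22, t=19: +22·0.0833333° lon, +19·0.0416667° lat → SW at lon -10.1667°, lat 55.7917°.
Extended square 4, 7: +4·0.00833333° lon, +7·0.00416667° lat → SW at lon -10.1333°, lat 55.8208°.
latitude 55.82083, longitude -10.13333.

55.82083, -10.13333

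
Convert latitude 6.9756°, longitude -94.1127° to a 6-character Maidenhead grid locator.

EJ26wx

Add 180° to longitude and 90° to latitude: 85.8873, 96.9756.
Field (20°×10°, letters A–R): lon ⌊85.8873/20⌋ = 4 → E; lat ⌊96.9756/10⌋ = 9 → J.
Square (2°×1°, digits 0–9): lon ⌊5.8873/2⌋ = 2; lat ⌊6.9756/1⌋ = 6.
Subsquare (5′×2.5′, letters a–x): lon ⌊1.8873/0.0833333⌋ = 22 → w; lat ⌊0.9756/0.0416667⌋ = 23 → x.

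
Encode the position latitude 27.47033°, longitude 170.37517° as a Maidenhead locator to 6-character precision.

Offset from 180°W / 90°S: lon 350.3752°, lat 117.4703°.
Field: lon ⌊350.3752/20⌋ = 17 → R; lat ⌊117.4703/10⌋ = 11 → L.
Square: lon ⌊10.3752/2⌋ = 5; lat ⌊7.4703/1⌋ = 7.
Subsquare: lon ⌊0.3752/0.0833333⌋ = 4 → e; lat ⌊0.4703/0.0416667⌋ = 11 → l.

RL57el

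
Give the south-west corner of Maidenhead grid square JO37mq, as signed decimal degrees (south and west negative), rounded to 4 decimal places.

57.6667, 7.0000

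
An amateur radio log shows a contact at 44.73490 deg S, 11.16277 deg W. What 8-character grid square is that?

IE45kg03

Shift to the Maidenhead origin (180°W, 90°S): lon 168.83723, lat 45.26510.
Field: 168.83723/20 → 8 → I, 45.26510/10 → 4 → E; chars IE.
Square: 8.83723/2 → 4, 5.26510/1 → 5; chars 45.
Subsquare: 0.83723/0.0833333 → 10 → k, 0.26510/0.0416667 → 6 → g; chars kg.
Extended square: 0.00390/0.00833333 → 0, 0.01510/0.00416667 → 3; chars 03.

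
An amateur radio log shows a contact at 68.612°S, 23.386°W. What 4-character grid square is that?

HC81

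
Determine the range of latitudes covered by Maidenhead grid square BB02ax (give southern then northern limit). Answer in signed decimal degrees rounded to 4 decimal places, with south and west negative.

-77.0417, -77.0000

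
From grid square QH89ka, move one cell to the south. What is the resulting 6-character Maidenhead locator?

QH88kx

Latitude subsquare a = 0; −1 → -1, wraps to 23 = x, carry into square.
Latitude square 9; −1 → 8.
The longitude characters are unchanged.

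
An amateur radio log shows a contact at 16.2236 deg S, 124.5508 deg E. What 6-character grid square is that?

PH23gs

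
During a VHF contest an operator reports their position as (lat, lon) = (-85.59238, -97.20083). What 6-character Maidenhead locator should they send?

Shift to the Maidenhead origin (180°W, 90°S): lon 82.7992, lat 4.4076.
Field: lon ⌊82.7992/20⌋ = 4 → E; lat ⌊4.4076/10⌋ = 0 → A.
Square: lon ⌊2.7992/2⌋ = 1; lat ⌊4.4076/1⌋ = 4.
Subsquare: lon ⌊0.7992/0.0833333⌋ = 9 → j; lat ⌊0.4076/0.0416667⌋ = 9 → j.

EA14jj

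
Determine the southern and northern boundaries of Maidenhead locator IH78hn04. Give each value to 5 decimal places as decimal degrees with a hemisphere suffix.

Field I=8, H=7: +8·20° lon, +7·10° lat → SW at lon -20°, lat -20°.
Square 7, 8: +7·2° lon, +8·1° lat → SW at lon -6°, lat -12°.
Subsquare h=7, n=13: +7·0.0833333° lon, +13·0.0416667° lat → SW at lon -5.41667°, lat -11.4583°.
Extended square 0, 4: +0·0.00833333° lon, +4·0.00416667° lat → SW at lon -5.41667°, lat -11.4417°.
Cell spans 0.00833333° lon × 0.00416667° lat.
south 11.44167° S, north 11.43750° S.

11.44167° S, 11.43750° S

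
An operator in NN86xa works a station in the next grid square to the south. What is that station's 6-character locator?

Latitude subsquare a = 0; −1 → -1, wraps to 23 = x, carry into square.
Latitude square 6; −1 → 5.
The longitude characters are unchanged.

NN85xx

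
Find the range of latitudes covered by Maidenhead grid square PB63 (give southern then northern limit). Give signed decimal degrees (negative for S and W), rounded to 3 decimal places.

-77.000, -76.000

Field P=15, B=1: +15·20° lon, +1·10° lat → SW at lon 120°, lat -80°.
Square 6, 3: +6·2° lon, +3·1° lat → SW at lon 132°, lat -77°.
Cell spans 2° lon × 1° lat.
south -77.000, north -76.000.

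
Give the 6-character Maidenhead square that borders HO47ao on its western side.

HO37xo

Longitude subsquare a = 0; −1 → -1, wraps to 23 = x, carry into square.
Longitude square 4; −1 → 3.
The latitude characters are unchanged.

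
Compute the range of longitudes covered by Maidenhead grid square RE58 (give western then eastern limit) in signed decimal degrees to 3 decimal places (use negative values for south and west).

170.000, 172.000

Field R=17, E=4: +17·20° lon, +4·10° lat → SW at lon 160°, lat -50°.
Square 5, 8: +5·2° lon, +8·1° lat → SW at lon 170°, lat -42°.
Cell spans 2° lon × 1° lat.
west 170.000, east 172.000.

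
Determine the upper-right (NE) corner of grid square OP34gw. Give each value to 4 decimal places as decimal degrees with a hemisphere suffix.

64.9583° N, 106.5833° E

Field O=14, P=15: +14·20° lon, +15·10° lat → SW at lon 100°, lat 60°.
Square 3, 4: +3·2° lon, +4·1° lat → SW at lon 106°, lat 64°.
Subsquare g=6, w=22: +6·0.0833333° lon, +22·0.0416667° lat → SW at lon 106.5°, lat 64.9167°.
Cell spans 0.0833333° lon × 0.0416667° lat. NE corner is SW corner plus one full cell.
latitude 64.9583° N, longitude 106.5833° E.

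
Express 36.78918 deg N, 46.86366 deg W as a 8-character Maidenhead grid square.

Add 180° to longitude and 90° to latitude: 133.13634, 126.78918.
Field: 133.13634/20 → 6 → G, 126.78918/10 → 12 → M; chars GM.
Square: 13.13634/2 → 6, 6.78918/1 → 6; chars 66.
Subsquare: 1.13634/0.0833333 → 13 → n, 0.78918/0.0416667 → 18 → s; chars ns.
Extended square: 0.05301/0.00833333 → 6, 0.03918/0.00416667 → 9; chars 69.

GM66ns69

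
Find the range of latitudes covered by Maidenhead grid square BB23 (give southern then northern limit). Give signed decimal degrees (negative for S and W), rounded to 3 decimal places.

-77.000, -76.000

Field B=1, B=1: +1·20° lon, +1·10° lat → SW at lon -160°, lat -80°.
Square 2, 3: +2·2° lon, +3·1° lat → SW at lon -156°, lat -77°.
Cell spans 2° lon × 1° lat.
south -77.000, north -76.000.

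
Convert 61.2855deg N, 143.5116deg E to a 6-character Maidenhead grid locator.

Offset from 180°W / 90°S: lon 323.5116°, lat 151.2855°.
Field: lon ⌊323.5116/20⌋ = 16 → Q; lat ⌊151.2855/10⌋ = 15 → P.
Square: lon ⌊3.5116/2⌋ = 1; lat ⌊1.2855/1⌋ = 1.
Subsquare: lon ⌊1.5116/0.0833333⌋ = 18 → s; lat ⌊0.2855/0.0416667⌋ = 6 → g.

QP11sg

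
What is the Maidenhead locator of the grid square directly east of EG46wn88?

EG46wn98

Longitude extended square 8; +1 → 9.
The latitude characters are unchanged.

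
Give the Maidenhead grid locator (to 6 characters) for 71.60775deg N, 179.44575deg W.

AQ01go

Add 180° to longitude and 90° to latitude: 0.5542, 161.6078.
Field (20°×10°, letters A–R): 0.5542/20 → 0 → A, 161.6078/10 → 16 → Q; chars AQ.
Square (2°×1°, digits 0–9): 0.5542/2 → 0, 1.6078/1 → 1; chars 01.
Subsquare (5′×2.5′, letters a–x): 0.5542/0.0833333 → 6 → g, 0.6078/0.0416667 → 14 → o; chars go.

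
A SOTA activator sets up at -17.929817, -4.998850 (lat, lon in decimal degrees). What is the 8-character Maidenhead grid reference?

IH72mb06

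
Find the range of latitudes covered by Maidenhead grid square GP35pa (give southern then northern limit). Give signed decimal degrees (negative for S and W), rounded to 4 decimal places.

Field G=6, P=15: +6·20° lon, +15·10° lat → SW at lon -60°, lat 60°.
Square 3, 5: +3·2° lon, +5·1° lat → SW at lon -54°, lat 65°.
Subsquare p=15, a=0: +15·0.0833333° lon, +0·0.0416667° lat → SW at lon -52.75°, lat 65°.
Cell spans 0.0833333° lon × 0.0416667° lat.
south 65.0000, north 65.0417.

65.0000, 65.0417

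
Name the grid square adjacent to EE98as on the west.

Longitude subsquare a = 0; −1 → -1, wraps to 23 = x, carry into square.
Longitude square 9; −1 → 8.
The latitude characters are unchanged.

EE88xs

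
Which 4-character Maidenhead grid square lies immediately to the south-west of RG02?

QG91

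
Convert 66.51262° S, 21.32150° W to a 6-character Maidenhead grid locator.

HC93il

Add 180° to longitude and 90° to latitude: 158.6785, 23.4874.
Field: lon ⌊158.6785/20⌋ = 7 → H; lat ⌊23.4874/10⌋ = 2 → C.
Square: lon ⌊18.6785/2⌋ = 9; lat ⌊3.4874/1⌋ = 3.
Subsquare: lon ⌊0.6785/0.0833333⌋ = 8 → i; lat ⌊0.4874/0.0416667⌋ = 11 → l.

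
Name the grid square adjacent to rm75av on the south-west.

Longitude subsquare a = 0; −1 → -1, wraps to 23 = x, carry into square.
Longitude square 7; −1 → 6.
Latitude subsquare v = 21; −1 → 20 = u.

RM65xu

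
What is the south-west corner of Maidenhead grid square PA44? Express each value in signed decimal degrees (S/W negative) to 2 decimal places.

Field P=15, A=0: +15·20° lon, +0·10° lat → SW at lon 120°, lat -90°.
Square 4, 4: +4·2° lon, +4·1° lat → SW at lon 128°, lat -86°.
latitude -86.00, longitude 128.00.

-86.00, 128.00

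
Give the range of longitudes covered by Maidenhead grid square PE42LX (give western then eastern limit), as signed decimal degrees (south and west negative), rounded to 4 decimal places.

128.9167, 129.0000

Field P=15, E=4: +15·20° lon, +4·10° lat → SW at lon 120°, lat -50°.
Square 4, 2: +4·2° lon, +2·1° lat → SW at lon 128°, lat -48°.
Subsquare l=11, x=23: +11·0.0833333° lon, +23·0.0416667° lat → SW at lon 128.917°, lat -47.0417°.
Cell spans 0.0833333° lon × 0.0416667° lat.
west 128.9167, east 129.0000.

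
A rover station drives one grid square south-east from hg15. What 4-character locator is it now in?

HG24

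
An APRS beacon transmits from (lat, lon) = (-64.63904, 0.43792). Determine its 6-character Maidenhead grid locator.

Offset from 180°W / 90°S: lon 180.4379°, lat 25.3610°.
Field (20°×10°, letters A–R): 180.4379/20 → 9 → J, 25.3610/10 → 2 → C; chars JC.
Square (2°×1°, digits 0–9): 0.4379/2 → 0, 5.3610/1 → 5; chars 05.
Subsquare (5′×2.5′, letters a–x): 0.4379/0.0833333 → 5 → f, 0.3610/0.0416667 → 8 → i; chars fi.

JC05fi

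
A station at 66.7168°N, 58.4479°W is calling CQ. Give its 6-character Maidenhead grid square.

GP06sr

Shift to the Maidenhead origin (180°W, 90°S): lon 121.5521, lat 156.7168.
Field (20°×10°, letters A–R): 121.5521/20 → 6 → G, 156.7168/10 → 15 → P; chars GP.
Square (2°×1°, digits 0–9): 1.5521/2 → 0, 6.7168/1 → 6; chars 06.
Subsquare (5′×2.5′, letters a–x): 1.5521/0.0833333 → 18 → s, 0.7168/0.0416667 → 17 → r; chars sr.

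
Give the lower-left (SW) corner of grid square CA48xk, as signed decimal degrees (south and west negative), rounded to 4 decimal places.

-81.5833, -130.0833

Field C=2, A=0: +2·20° lon, +0·10° lat → SW at lon -140°, lat -90°.
Square 4, 8: +4·2° lon, +8·1° lat → SW at lon -132°, lat -82°.
Subsquare x=23, k=10: +23·0.0833333° lon, +10·0.0416667° lat → SW at lon -130.083°, lat -81.5833°.
latitude -81.5833, longitude -130.0833.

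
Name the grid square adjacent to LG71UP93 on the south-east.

LG71vp02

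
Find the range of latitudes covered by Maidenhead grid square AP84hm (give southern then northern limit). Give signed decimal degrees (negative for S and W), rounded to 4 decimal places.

64.5000, 64.5417

Field A=0, P=15: +0·20° lon, +15·10° lat → SW at lon -180°, lat 60°.
Square 8, 4: +8·2° lon, +4·1° lat → SW at lon -164°, lat 64°.
Subsquare h=7, m=12: +7·0.0833333° lon, +12·0.0416667° lat → SW at lon -163.417°, lat 64.5°.
Cell spans 0.0833333° lon × 0.0416667° lat.
south 64.5000, north 64.5417.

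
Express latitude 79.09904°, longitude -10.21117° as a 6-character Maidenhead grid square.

Shift to the Maidenhead origin (180°W, 90°S): lon 169.7888, lat 169.0990.
Field: 169.7888/20 → 8 → I, 169.0990/10 → 16 → Q; chars IQ.
Square: 9.7888/2 → 4, 9.0990/1 → 9; chars 49.
Subsquare: 1.7888/0.0833333 → 21 → v, 0.0990/0.0416667 → 2 → c; chars vc.

IQ49vc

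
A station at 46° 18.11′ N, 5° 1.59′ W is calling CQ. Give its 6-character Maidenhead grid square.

IN76lh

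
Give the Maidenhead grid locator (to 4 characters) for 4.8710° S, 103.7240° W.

Offset from 180°W / 90°S: lon 76.28°, lat 85.13°.
Field: lon ⌊76.28/20⌋ = 3 → D; lat ⌊85.13/10⌋ = 8 → I.
Square: lon ⌊16.28/2⌋ = 8; lat ⌊5.13/1⌋ = 5.

DI85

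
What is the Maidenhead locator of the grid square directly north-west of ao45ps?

Longitude subsquare p = 15; −1 → 14 = o.
Latitude subsquare s = 18; +1 → 19 = t.

AO45ot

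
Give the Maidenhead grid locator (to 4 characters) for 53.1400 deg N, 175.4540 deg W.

Offset from 180°W / 90°S: lon 4.55°, lat 143.14°.
Field: 4.55/20 → 0 → A, 143.14/10 → 14 → O; chars AO.
Square: 4.55/2 → 2, 3.14/1 → 3; chars 23.

AO23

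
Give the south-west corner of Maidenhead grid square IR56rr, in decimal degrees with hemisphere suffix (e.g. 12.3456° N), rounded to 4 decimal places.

86.7083° N, 8.5833° W

Field I=8, R=17: +8·20° lon, +17·10° lat → SW at lon -20°, lat 80°.
Square 5, 6: +5·2° lon, +6·1° lat → SW at lon -10°, lat 86°.
Subsquare r=17, r=17: +17·0.0833333° lon, +17·0.0416667° lat → SW at lon -8.58333°, lat 86.7083°.
latitude 86.7083° N, longitude 8.5833° W.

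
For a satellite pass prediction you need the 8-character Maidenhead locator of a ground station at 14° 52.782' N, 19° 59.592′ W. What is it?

IK04av01

Offset from 180°W / 90°S: lon 160.00680°, lat 104.87970°.
Field (20°×10°, letters A–R): 160.00680/20 → 8 → I, 104.87970/10 → 10 → K; chars IK.
Square (2°×1°, digits 0–9): 0.00680/2 → 0, 4.87970/1 → 4; chars 04.
Subsquare (5′×2.5′, letters a–x): 0.00680/0.0833333 → 0 → a, 0.87970/0.0416667 → 21 → v; chars av.
Extended square (30″×15″, digits 0–9): 0.00680/0.00833333 → 0, 0.00470/0.00416667 → 1; chars 01.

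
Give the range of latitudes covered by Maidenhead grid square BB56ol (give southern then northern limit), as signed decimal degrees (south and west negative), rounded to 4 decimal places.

-73.5417, -73.5000

Field B=1, B=1: +1·20° lon, +1·10° lat → SW at lon -160°, lat -80°.
Square 5, 6: +5·2° lon, +6·1° lat → SW at lon -150°, lat -74°.
Subsquare o=14, l=11: +14·0.0833333° lon, +11·0.0416667° lat → SW at lon -148.833°, lat -73.5417°.
Cell spans 0.0833333° lon × 0.0416667° lat.
south -73.5417, north -73.5000.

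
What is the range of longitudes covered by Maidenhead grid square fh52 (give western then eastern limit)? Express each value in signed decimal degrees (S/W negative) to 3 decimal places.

-70.000, -68.000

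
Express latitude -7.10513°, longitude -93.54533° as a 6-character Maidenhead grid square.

Shift to the Maidenhead origin (180°W, 90°S): lon 86.4547, lat 82.8949.
Field: lon ⌊86.4547/20⌋ = 4 → E; lat ⌊82.8949/10⌋ = 8 → I.
Square: lon ⌊6.4547/2⌋ = 3; lat ⌊2.8949/1⌋ = 2.
Subsquare: lon ⌊0.4547/0.0833333⌋ = 5 → f; lat ⌊0.8949/0.0416667⌋ = 21 → v.

EI32fv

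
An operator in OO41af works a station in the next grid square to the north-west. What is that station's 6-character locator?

Longitude subsquare a = 0; −1 → -1, wraps to 23 = x, carry into square.
Longitude square 4; −1 → 3.
Latitude subsquare f = 5; +1 → 6 = g.

OO31xg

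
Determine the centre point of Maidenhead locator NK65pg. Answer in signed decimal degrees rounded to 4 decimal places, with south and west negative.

15.2708, 93.2917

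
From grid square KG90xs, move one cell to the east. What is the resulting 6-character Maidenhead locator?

LG00as

Longitude subsquare x = 23; +1 → 24, wraps to 0 = a, carry into square.
Longitude square 9; +1 → 10, wraps to 0, carry into field.
Longitude field K = 10; +1 → 11 = L.
The latitude characters are unchanged.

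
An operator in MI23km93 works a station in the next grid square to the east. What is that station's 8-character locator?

MI23lm03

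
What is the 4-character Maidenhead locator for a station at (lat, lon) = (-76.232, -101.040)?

Shift to the Maidenhead origin (180°W, 90°S): lon 78.96, lat 13.77.
Field: 78.96/20 → 3 → D, 13.77/10 → 1 → B; chars DB.
Square: 18.96/2 → 9, 3.77/1 → 3; chars 93.

DB93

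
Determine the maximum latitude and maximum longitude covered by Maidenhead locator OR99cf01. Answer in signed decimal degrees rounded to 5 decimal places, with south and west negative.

Field O=14, R=17: +14·20° lon, +17·10° lat → SW at lon 100°, lat 80°.
Square 9, 9: +9·2° lon, +9·1° lat → SW at lon 118°, lat 89°.
Subsquare c=2, f=5: +2·0.0833333° lon, +5·0.0416667° lat → SW at lon 118.167°, lat 89.2083°.
Extended square 0, 1: +0·0.00833333° lon, +1·0.00416667° lat → SW at lon 118.167°, lat 89.2125°.
Cell spans 0.00833333° lon × 0.00416667° lat. NE corner is SW corner plus one full cell.
latitude 89.21667, longitude 118.17500.

89.21667, 118.17500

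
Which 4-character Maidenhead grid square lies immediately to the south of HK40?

HJ49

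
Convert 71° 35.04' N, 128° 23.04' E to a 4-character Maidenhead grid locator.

PQ41

Shift to the Maidenhead origin (180°W, 90°S): lon 308.38, lat 161.58.
Field: 308.38/20 → 15 → P, 161.58/10 → 16 → Q; chars PQ.
Square: 8.38/2 → 4, 1.58/1 → 1; chars 41.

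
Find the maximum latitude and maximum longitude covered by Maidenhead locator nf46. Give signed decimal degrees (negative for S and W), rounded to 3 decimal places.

-33.000, 90.000

Field N=13, F=5: +13·20° lon, +5·10° lat → SW at lon 80°, lat -40°.
Square 4, 6: +4·2° lon, +6·1° lat → SW at lon 88°, lat -34°.
Cell spans 2° lon × 1° lat. NE corner is SW corner plus one full cell.
latitude -33.000, longitude 90.000.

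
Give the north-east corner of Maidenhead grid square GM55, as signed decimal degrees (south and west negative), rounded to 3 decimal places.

Field G=6, M=12: +6·20° lon, +12·10° lat → SW at lon -60°, lat 30°.
Square 5, 5: +5·2° lon, +5·1° lat → SW at lon -50°, lat 35°.
Cell spans 2° lon × 1° lat. NE corner is SW corner plus one full cell.
latitude 36.000, longitude -48.000.

36.000, -48.000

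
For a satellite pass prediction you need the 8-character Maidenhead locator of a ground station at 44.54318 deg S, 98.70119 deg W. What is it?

Add 180° to longitude and 90° to latitude: 81.29881, 45.45682.
Field: lon ⌊81.29881/20⌋ = 4 → E; lat ⌊45.45682/10⌋ = 4 → E.
Square: lon ⌊1.29881/2⌋ = 0; lat ⌊5.45682/1⌋ = 5.
Subsquare: lon ⌊1.29881/0.0833333⌋ = 15 → p; lat ⌊0.45682/0.0416667⌋ = 10 → k.
Extended square: lon ⌊0.04881/0.00833333⌋ = 5; lat ⌊0.04015/0.00416667⌋ = 9.

EE05pk59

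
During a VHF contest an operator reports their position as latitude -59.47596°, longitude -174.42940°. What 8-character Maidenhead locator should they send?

Offset from 180°W / 90°S: lon 5.57060°, lat 30.52404°.
Field: 5.57060/20 → 0 → A, 30.52404/10 → 3 → D; chars AD.
Square: 5.57060/2 → 2, 0.52404/1 → 0; chars 20.
Subsquare: 1.57060/0.0833333 → 18 → s, 0.52404/0.0416667 → 12 → m; chars sm.
Extended square: 0.07060/0.00833333 → 8, 0.02404/0.00416667 → 5; chars 85.

AD20sm85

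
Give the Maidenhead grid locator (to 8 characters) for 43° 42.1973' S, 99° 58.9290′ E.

NE96xh71

Add 180° to longitude and 90° to latitude: 279.98215, 46.29671.
Field: 279.98215/20 → 13 → N, 46.29671/10 → 4 → E; chars NE.
Square: 19.98215/2 → 9, 6.29671/1 → 6; chars 96.
Subsquare: 1.98215/0.0833333 → 23 → x, 0.29671/0.0416667 → 7 → h; chars xh.
Extended square: 0.06548/0.00833333 → 7, 0.00505/0.00416667 → 1; chars 71.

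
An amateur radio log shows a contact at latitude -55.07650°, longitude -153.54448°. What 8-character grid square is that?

Offset from 180°W / 90°S: lon 26.45552°, lat 34.92350°.
Field: lon ⌊26.45552/20⌋ = 1 → B; lat ⌊34.92350/10⌋ = 3 → D.
Square: lon ⌊6.45552/2⌋ = 3; lat ⌊4.92350/1⌋ = 4.
Subsquare: lon ⌊0.45552/0.0833333⌋ = 5 → f; lat ⌊0.92350/0.0416667⌋ = 22 → w.
Extended square: lon ⌊0.03885/0.00833333⌋ = 4; lat ⌊0.00683/0.00416667⌋ = 1.

BD34fw41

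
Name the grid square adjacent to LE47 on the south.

LE46

Latitude square 7; −1 → 6.
The longitude characters are unchanged.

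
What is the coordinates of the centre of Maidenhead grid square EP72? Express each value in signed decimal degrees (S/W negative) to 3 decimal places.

62.500, -85.000

Field E=4, P=15: +4·20° lon, +15·10° lat → SW at lon -100°, lat 60°.
Square 7, 2: +7·2° lon, +2·1° lat → SW at lon -86°, lat 62°.
Cell spans 2° lon × 1° lat. Centre is SW corner plus half of each.
latitude 62.500, longitude -85.000.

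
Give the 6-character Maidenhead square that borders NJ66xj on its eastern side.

NJ76aj

Longitude subsquare x = 23; +1 → 24, wraps to 0 = a, carry into square.
Longitude square 6; +1 → 7.
The latitude characters are unchanged.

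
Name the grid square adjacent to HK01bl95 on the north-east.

HK01cl06

Longitude extended square 9; +1 → 10, wraps to 0, carry into subsquare.
Longitude subsquare b = 1; +1 → 2 = c.
Latitude extended square 5; +1 → 6.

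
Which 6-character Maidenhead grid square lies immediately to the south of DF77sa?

DF76sx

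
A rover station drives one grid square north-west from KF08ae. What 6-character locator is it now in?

JF98xf

Longitude subsquare a = 0; −1 → -1, wraps to 23 = x, carry into square.
Longitude square 0; −1 → -1, wraps to 9, carry into field.
Longitude field K = 10; −1 → 9 = J.
Latitude subsquare e = 4; +1 → 5 = f.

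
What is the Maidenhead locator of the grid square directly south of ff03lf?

Latitude subsquare f = 5; −1 → 4 = e.
The longitude characters are unchanged.

FF03le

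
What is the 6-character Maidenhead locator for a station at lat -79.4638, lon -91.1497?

EB40km

Offset from 180°W / 90°S: lon 88.8503°, lat 10.5362°.
Field: 88.8503/20 → 4 → E, 10.5362/10 → 1 → B; chars EB.
Square: 8.8503/2 → 4, 0.5362/1 → 0; chars 40.
Subsquare: 0.8503/0.0833333 → 10 → k, 0.5362/0.0416667 → 12 → m; chars km.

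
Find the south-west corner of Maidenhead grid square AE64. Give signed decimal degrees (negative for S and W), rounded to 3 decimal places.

-46.000, -168.000

Field A=0, E=4: +0·20° lon, +4·10° lat → SW at lon -180°, lat -50°.
Square 6, 4: +6·2° lon, +4·1° lat → SW at lon -168°, lat -46°.
latitude -46.000, longitude -168.000.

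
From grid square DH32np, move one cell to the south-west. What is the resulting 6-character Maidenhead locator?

DH32mo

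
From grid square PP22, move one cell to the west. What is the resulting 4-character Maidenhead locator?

Longitude square 2; −1 → 1.
The latitude characters are unchanged.

PP12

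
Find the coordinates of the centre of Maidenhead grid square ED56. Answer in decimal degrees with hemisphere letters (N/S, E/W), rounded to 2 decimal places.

Field E=4, D=3: +4·20° lon, +3·10° lat → SW at lon -100°, lat -60°.
Square 5, 6: +5·2° lon, +6·1° lat → SW at lon -90°, lat -54°.
Cell spans 2° lon × 1° lat. Centre is SW corner plus half of each.
latitude 53.50° S, longitude 89.00° W.

53.50° S, 89.00° W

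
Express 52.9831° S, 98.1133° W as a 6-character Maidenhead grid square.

Shift to the Maidenhead origin (180°W, 90°S): lon 81.8867, lat 37.0169.
Field: 81.8867/20 → 4 → E, 37.0169/10 → 3 → D; chars ED.
Square: 1.8867/2 → 0, 7.0169/1 → 7; chars 07.
Subsquare: 1.8867/0.0833333 → 22 → w, 0.0169/0.0416667 → 0 → a; chars wa.

ED07wa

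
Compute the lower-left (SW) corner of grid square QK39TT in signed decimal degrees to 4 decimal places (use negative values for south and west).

19.7917, 147.5833

Field Q=16, K=10: +16·20° lon, +10·10° lat → SW at lon 140°, lat 10°.
Square 3, 9: +3·2° lon, +9·1° lat → SW at lon 146°, lat 19°.
Subsquare t=19, t=19: +19·0.0833333° lon, +19·0.0416667° lat → SW at lon 147.583°, lat 19.7917°.
latitude 19.7917, longitude 147.5833.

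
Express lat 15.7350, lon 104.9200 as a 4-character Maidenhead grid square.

Shift to the Maidenhead origin (180°W, 90°S): lon 284.92, lat 105.73.
Field (20°×10°, letters A–R): lon ⌊284.92/20⌋ = 14 → O; lat ⌊105.73/10⌋ = 10 → K.
Square (2°×1°, digits 0–9): lon ⌊4.92/2⌋ = 2; lat ⌊5.73/1⌋ = 5.

OK25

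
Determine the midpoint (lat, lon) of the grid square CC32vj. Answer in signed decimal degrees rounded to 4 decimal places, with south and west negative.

-67.6042, -132.2083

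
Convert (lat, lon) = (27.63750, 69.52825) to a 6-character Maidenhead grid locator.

ML47sp

Offset from 180°W / 90°S: lon 249.5283°, lat 117.6375°.
Field (20°×10°, letters A–R): lon ⌊249.5283/20⌋ = 12 → M; lat ⌊117.6375/10⌋ = 11 → L.
Square (2°×1°, digits 0–9): lon ⌊9.5283/2⌋ = 4; lat ⌊7.6375/1⌋ = 7.
Subsquare (5′×2.5′, letters a–x): lon ⌊1.5283/0.0833333⌋ = 18 → s; lat ⌊0.6375/0.0416667⌋ = 15 → p.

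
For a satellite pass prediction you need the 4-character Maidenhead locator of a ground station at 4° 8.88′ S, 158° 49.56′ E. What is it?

QI95

Add 180° to longitude and 90° to latitude: 338.83, 85.85.
Field: 338.83/20 → 16 → Q, 85.85/10 → 8 → I; chars QI.
Square: 18.83/2 → 9, 5.85/1 → 5; chars 95.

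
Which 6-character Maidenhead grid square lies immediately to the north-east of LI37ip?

LI37jq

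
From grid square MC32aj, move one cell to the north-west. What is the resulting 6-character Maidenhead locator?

MC22xk

Longitude subsquare a = 0; −1 → -1, wraps to 23 = x, carry into square.
Longitude square 3; −1 → 2.
Latitude subsquare j = 9; +1 → 10 = k.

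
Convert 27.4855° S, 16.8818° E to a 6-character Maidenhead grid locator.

JG82km

Add 180° to longitude and 90° to latitude: 196.8818, 62.5145.
Field (20°×10°, letters A–R): lon ⌊196.8818/20⌋ = 9 → J; lat ⌊62.5145/10⌋ = 6 → G.
Square (2°×1°, digits 0–9): lon ⌊16.8818/2⌋ = 8; lat ⌊2.5145/1⌋ = 2.
Subsquare (5′×2.5′, letters a–x): lon ⌊0.8818/0.0833333⌋ = 10 → k; lat ⌊0.5145/0.0416667⌋ = 12 → m.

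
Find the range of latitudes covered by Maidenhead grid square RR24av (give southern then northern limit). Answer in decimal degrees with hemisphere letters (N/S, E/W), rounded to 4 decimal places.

84.8750° N, 84.9167° N

Field R=17, R=17: +17·20° lon, +17·10° lat → SW at lon 160°, lat 80°.
Square 2, 4: +2·2° lon, +4·1° lat → SW at lon 164°, lat 84°.
Subsquare a=0, v=21: +0·0.0833333° lon, +21·0.0416667° lat → SW at lon 164°, lat 84.875°.
Cell spans 0.0833333° lon × 0.0416667° lat.
south 84.8750° N, north 84.9167° N.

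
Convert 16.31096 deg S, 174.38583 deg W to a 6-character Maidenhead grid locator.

AH23tq

Shift to the Maidenhead origin (180°W, 90°S): lon 5.6142, lat 73.6890.
Field: 5.6142/20 → 0 → A, 73.6890/10 → 7 → H; chars AH.
Square: 5.6142/2 → 2, 3.6890/1 → 3; chars 23.
Subsquare: 1.6142/0.0833333 → 19 → t, 0.6890/0.0416667 → 16 → q; chars tq.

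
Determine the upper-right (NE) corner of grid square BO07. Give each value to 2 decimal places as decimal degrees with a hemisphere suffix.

Field B=1, O=14: +1·20° lon, +14·10° lat → SW at lon -160°, lat 50°.
Square 0, 7: +0·2° lon, +7·1° lat → SW at lon -160°, lat 57°.
Cell spans 2° lon × 1° lat. NE corner is SW corner plus one full cell.
latitude 58.00° N, longitude 158.00° W.

58.00° N, 158.00° W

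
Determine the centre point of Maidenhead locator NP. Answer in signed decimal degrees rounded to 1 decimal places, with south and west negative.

65.0, 90.0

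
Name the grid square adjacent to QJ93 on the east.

Longitude square 9; +1 → 10, wraps to 0, carry into field.
Longitude field Q = 16; +1 → 17 = R.
The latitude characters are unchanged.

RJ03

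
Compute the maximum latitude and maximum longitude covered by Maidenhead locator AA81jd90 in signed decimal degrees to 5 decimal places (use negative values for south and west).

-88.87083, -163.16667

Field A=0, A=0: +0·20° lon, +0·10° lat → SW at lon -180°, lat -90°.
Square 8, 1: +8·2° lon, +1·1° lat → SW at lon -164°, lat -89°.
Subsquare j=9, d=3: +9·0.0833333° lon, +3·0.0416667° lat → SW at lon -163.25°, lat -88.875°.
Extended square 9, 0: +9·0.00833333° lon, +0·0.00416667° lat → SW at lon -163.175°, lat -88.875°.
Cell spans 0.00833333° lon × 0.00416667° lat. NE corner is SW corner plus one full cell.
latitude -88.87083, longitude -163.16667.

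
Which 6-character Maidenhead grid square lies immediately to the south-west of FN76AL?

Longitude subsquare a = 0; −1 → -1, wraps to 23 = x, carry into square.
Longitude square 7; −1 → 6.
Latitude subsquare l = 11; −1 → 10 = k.

FN66xk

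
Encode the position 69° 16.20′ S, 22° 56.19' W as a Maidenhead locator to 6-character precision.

HC80mr

Add 180° to longitude and 90° to latitude: 157.0635, 20.7300.
Field: 157.0635/20 → 7 → H, 20.7300/10 → 2 → C; chars HC.
Square: 17.0635/2 → 8, 0.7300/1 → 0; chars 80.
Subsquare: 1.0635/0.0833333 → 12 → m, 0.7300/0.0416667 → 17 → r; chars mr.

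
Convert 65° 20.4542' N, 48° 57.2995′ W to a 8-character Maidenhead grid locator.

GP55mi51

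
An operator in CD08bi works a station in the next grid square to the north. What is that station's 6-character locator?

CD08bj

Latitude subsquare i = 8; +1 → 9 = j.
The longitude characters are unchanged.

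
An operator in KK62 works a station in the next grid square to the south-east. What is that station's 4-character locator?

KK71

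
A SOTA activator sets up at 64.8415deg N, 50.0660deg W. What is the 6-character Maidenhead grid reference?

GP44xu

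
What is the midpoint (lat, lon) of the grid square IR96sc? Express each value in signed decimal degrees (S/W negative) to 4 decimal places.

Field I=8, R=17: +8·20° lon, +17·10° lat → SW at lon -20°, lat 80°.
Square 9, 6: +9·2° lon, +6·1° lat → SW at lon -2°, lat 86°.
Subsquare s=18, c=2: +18·0.0833333° lon, +2·0.0416667° lat → SW at lon -0.5°, lat 86.0833°.
Cell spans 0.0833333° lon × 0.0416667° lat. Centre is SW corner plus half of each.
latitude 86.1042, longitude -0.4583.

86.1042, -0.4583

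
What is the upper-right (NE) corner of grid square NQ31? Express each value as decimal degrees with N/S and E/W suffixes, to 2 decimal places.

Field N=13, Q=16: +13·20° lon, +16·10° lat → SW at lon 80°, lat 70°.
Square 3, 1: +3·2° lon, +1·1° lat → SW at lon 86°, lat 71°.
Cell spans 2° lon × 1° lat. NE corner is SW corner plus one full cell.
latitude 72.00° N, longitude 88.00° E.

72.00° N, 88.00° E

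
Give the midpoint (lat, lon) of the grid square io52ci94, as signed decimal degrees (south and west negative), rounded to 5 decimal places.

52.35208, -9.75417

Field I=8, O=14: +8·20° lon, +14·10° lat → SW at lon -20°, lat 50°.
Square 5, 2: +5·2° lon, +2·1° lat → SW at lon -10°, lat 52°.
Subsquare c=2, i=8: +2·0.0833333° lon, +8·0.0416667° lat → SW at lon -9.83333°, lat 52.3333°.
Extended square 9, 4: +9·0.00833333° lon, +4·0.00416667° lat → SW at lon -9.75833°, lat 52.35°.
Cell spans 0.00833333° lon × 0.00416667° lat. Centre is SW corner plus half of each.
latitude 52.35208, longitude -9.75417.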